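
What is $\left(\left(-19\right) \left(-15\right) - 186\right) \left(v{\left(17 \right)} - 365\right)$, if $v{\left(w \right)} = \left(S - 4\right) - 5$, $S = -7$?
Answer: $-37719$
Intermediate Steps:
$v{\left(w \right)} = -16$ ($v{\left(w \right)} = \left(-7 - 4\right) - 5 = -11 - 5 = -16$)
$\left(\left(-19\right) \left(-15\right) - 186\right) \left(v{\left(17 \right)} - 365\right) = \left(\left(-19\right) \left(-15\right) - 186\right) \left(-16 - 365\right) = \left(285 - 186\right) \left(-381\right) = 99 \left(-381\right) = -37719$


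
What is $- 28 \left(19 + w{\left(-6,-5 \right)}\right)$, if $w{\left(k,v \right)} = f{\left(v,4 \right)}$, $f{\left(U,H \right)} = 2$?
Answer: $-588$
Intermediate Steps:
$w{\left(k,v \right)} = 2$
$- 28 \left(19 + w{\left(-6,-5 \right)}\right) = - 28 \left(19 + 2\right) = \left(-28\right) 21 = -588$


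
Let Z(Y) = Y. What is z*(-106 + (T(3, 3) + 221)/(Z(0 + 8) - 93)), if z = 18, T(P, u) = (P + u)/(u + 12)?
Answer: -830826/425 ≈ -1954.9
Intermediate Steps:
T(P, u) = (P + u)/(12 + u)
z*(-106 + (T(3, 3) + 221)/(Z(0 + 8) - 93)) = 18*(-106 + ((3 + 3)/(12 + 3) + 221)/((0 + 8) - 93)) = 18*(-106 + (6/15 + 221)/(8 - 93)) = 18*(-106 + ((1/15)*6 + 221)/(-85)) = 18*(-106 + (2/5 + 221)*(-1/85)) = 18*(-106 + (1107/5)*(-1/85)) = 18*(-106 - 1107/425) = 18*(-46157/425) = -830826/425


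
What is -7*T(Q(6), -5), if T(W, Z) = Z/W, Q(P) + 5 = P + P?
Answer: 5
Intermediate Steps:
Q(P) = -5 + 2*P (Q(P) = -5 + (P + P) = -5 + 2*P)
-7*T(Q(6), -5) = -(-35)/(-5 + 2*6) = -(-35)/(-5 + 12) = -(-35)/7 = -7*(-5/7) = 5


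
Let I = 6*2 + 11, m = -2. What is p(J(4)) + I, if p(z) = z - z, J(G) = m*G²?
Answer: 23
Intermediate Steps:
J(G) = -2*G²
p(z) = 0
I = 23 (I = 12 + 11 = 23)
p(J(4)) + I = 0 + 23 = 23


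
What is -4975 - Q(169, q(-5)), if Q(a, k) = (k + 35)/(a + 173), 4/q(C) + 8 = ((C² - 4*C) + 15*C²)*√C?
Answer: -31267055521/6284706 + 35*I*√5/6284706 ≈ -4975.1 + 1.2453e-5*I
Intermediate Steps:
q(C) = 4/(-8 + √C*(-4*C + 16*C²)) (q(C) = 4/(-8 + ((C² - 4*C) + 15*C²)*√C) = 4/(-8 + (-4*C + 16*C²)*√C) = 4/(-8 + √C*(-4*C + 16*C²)))
Q(a, k) = (35 + k)/(173 + a)
-4975 - Q(169, q(-5)) = -4975 - (35 + 1/(-2 - (-5)^(3/2) + 4*(-5)^(5/2)))/(173 + 169) = -4975 - (35 + 1/(-2 - (-5)*I*√5 + 4*(25*I*√5)))/342 = -4975 - (35 + 1/(-2 + 5*I*√5 + 100*I*√5))/342 = -4975 - (35 + 1/(-2 + 105*I*√5))/342 = -4975 - (35/342 + 1/(342*(-2 + 105*I*√5))) = -4975 + (-35/342 - 1/(342*(-2 + 105*I*√5))) = -1701485/342 - 1/(342*(-2 + 105*I*√5))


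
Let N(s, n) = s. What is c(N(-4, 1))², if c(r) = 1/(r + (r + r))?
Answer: 1/144 ≈ 0.0069444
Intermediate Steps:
c(r) = 1/(3*r) (c(r) = 1/(r + 2*r) = 1/(3*r))
c(N(-4, 1))² = ((⅓)/(-4))² = ((⅓)*(-¼))² = (-1/12)² = 1/144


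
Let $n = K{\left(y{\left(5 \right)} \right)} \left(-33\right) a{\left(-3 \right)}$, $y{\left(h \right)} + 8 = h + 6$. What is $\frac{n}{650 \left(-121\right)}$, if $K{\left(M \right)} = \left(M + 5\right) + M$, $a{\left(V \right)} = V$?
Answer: $- \frac{9}{650} \approx -0.013846$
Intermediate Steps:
$y{\left(h \right)} = -2 + h$ ($y{\left(h \right)} = -8 + \left(h + 6\right) = -8 + \left(6 + h\right) = -2 + h$)
$K{\left(M \right)} = 5 + 2 M$ ($K{\left(M \right)} = \left(5 + M\right) + M = 5 + 2 M$)
$n = 1089$ ($n = \left(5 + 2 \left(-2 + 5\right)\right) \left(-33\right) \left(-3\right) = \left(5 + 2 \cdot 3\right) \left(-33\right) \left(-3\right) = \left(5 + 6\right) \left(-33\right) \left(-3\right) = 11 \left(-33\right) \left(-3\right) = \left(-363\right) \left(-3\right) = 1089$)
$\frac{n}{650 \left(-121\right)} = \frac{1089}{650 \left(-121\right)} = \frac{1089}{-78650} = 1089 \left(- \frac{1}{78650}\right) = - \frac{9}{650}$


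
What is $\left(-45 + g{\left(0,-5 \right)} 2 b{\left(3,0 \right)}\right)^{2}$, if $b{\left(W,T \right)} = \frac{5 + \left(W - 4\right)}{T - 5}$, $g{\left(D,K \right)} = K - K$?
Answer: $2025$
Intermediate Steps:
$g{\left(D,K \right)} = 0$
$b{\left(W,T \right)} = \frac{1 + W}{-5 + T}$ ($b{\left(W,T \right)} = \frac{5 + \left(-4 + W\right)}{-5 + T} = \frac{1 + W}{-5 + T}$)
$\left(-45 + g{\left(0,-5 \right)} 2 b{\left(3,0 \right)}\right)^{2} = \left(-45 + 0 \cdot 2 \frac{1 + 3}{-5 + 0}\right)^{2} = \left(-45 + 0 \frac{1}{-5} \cdot 4\right)^{2} = \left(-45 + 0 \left(\left(- \frac{1}{5}\right) 4\right)\right)^{2} = \left(-45 + 0 \left(- \frac{4}{5}\right)\right)^{2} = \left(-45 + 0\right)^{2} = \left(-45\right)^{2} = 2025$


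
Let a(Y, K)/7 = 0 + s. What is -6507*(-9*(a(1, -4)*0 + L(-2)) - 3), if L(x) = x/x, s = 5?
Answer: 78084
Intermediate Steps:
a(Y, K) = 35 (a(Y, K) = 7*(0 + 5) = 7*5 = 35)
L(x) = 1
-6507*(-9*(a(1, -4)*0 + L(-2)) - 3) = -6507*(-9*(35*0 + 1) - 3) = -6507*(-9*(0 + 1) - 3) = -6507*(-9*1 - 3) = -6507*(-9 - 3) = -6507*(-12) = 78084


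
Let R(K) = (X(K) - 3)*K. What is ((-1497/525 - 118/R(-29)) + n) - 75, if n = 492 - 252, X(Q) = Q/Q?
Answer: 812579/5075 ≈ 160.11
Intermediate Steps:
X(Q) = 1
n = 240
R(K) = -2*K (R(K) = (1 - 3)*K = -2*K)
((-1497/525 - 118/R(-29)) + n) - 75 = ((-1497/525 - 118/((-2*(-29)))) + 240) - 75 = ((-1497*1/525 - 118/58) + 240) - 75 = ((-499/175 - 118*1/58) + 240) - 75 = ((-499/175 - 59/29) + 240) - 75 = (-24796/5075 + 240) - 75 = 1193204/5075 - 75 = 812579/5075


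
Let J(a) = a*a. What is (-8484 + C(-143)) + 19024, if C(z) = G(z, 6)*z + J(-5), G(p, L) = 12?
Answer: 8849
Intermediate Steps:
J(a) = a²
C(z) = 25 + 12*z (C(z) = 12*z + (-5)² = 12*z + 25 = 25 + 12*z)
(-8484 + C(-143)) + 19024 = (-8484 + (25 + 12*(-143))) + 19024 = (-8484 + (25 - 1716)) + 19024 = (-8484 - 1691) + 19024 = -10175 + 19024 = 8849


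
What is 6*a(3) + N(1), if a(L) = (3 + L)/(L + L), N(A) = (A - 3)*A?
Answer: 4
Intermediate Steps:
N(A) = A*(-3 + A) (N(A) = (-3 + A)*A = A*(-3 + A))
a(L) = (3 + L)/(2*L) (a(L) = (3 + L)/((2*L)) = (3 + L)*(1/(2*L)) = (3 + L)/(2*L))
6*a(3) + N(1) = 6*((½)*(3 + 3)/3) + 1*(-3 + 1) = 6*((½)*(⅓)*6) + 1*(-2) = 6*1 - 2 = 6 - 2 = 4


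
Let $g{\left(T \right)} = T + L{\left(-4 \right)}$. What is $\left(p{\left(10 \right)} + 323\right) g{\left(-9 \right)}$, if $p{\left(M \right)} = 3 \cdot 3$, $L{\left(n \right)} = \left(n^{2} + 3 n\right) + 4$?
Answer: $-332$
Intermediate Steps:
$L{\left(n \right)} = 4 + n^{2} + 3 n$
$p{\left(M \right)} = 9$
$g{\left(T \right)} = 8 + T$ ($g{\left(T \right)} = T + \left(4 + \left(-4\right)^{2} + 3 \left(-4\right)\right) = T + \left(4 + 16 - 12\right) = T + 8 = 8 + T$)
$\left(p{\left(10 \right)} + 323\right) g{\left(-9 \right)} = \left(9 + 323\right) \left(8 - 9\right) = 332 \left(-1\right) = -332$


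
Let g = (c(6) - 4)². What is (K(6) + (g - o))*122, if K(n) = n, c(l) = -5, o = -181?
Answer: 32696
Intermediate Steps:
g = 81 (g = (-5 - 4)² = (-9)² = 81)
(K(6) + (g - o))*122 = (6 + (81 - 1*(-181)))*122 = (6 + (81 + 181))*122 = (6 + 262)*122 = 268*122 = 32696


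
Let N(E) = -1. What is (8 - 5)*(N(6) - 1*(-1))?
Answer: 0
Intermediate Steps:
(8 - 5)*(N(6) - 1*(-1)) = (8 - 5)*(-1 - 1*(-1)) = 3*(-1 + 1) = 3*0 = 0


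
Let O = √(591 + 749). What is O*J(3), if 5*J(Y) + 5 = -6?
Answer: -22*√335/5 ≈ -80.533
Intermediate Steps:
O = 2*√335 (O = √1340 = 2*√335 ≈ 36.606)
J(Y) = -11/5 (J(Y) = -1 + (⅕)*(-6) = -1 - 6/5 = -11/5)
O*J(3) = (2*√335)*(-11/5) = -22*√335/5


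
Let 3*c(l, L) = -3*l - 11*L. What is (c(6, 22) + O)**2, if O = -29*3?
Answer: 271441/9 ≈ 30160.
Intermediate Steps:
O = -87
c(l, L) = -l - 11*L/3 (c(l, L) = (-3*l - 11*L)/3 = (-11*L - 3*l)/3 = -l - 11*L/3)
(c(6, 22) + O)**2 = ((-1*6 - 11/3*22) - 87)**2 = ((-6 - 242/3) - 87)**2 = (-260/3 - 87)**2 = (-521/3)**2 = 271441/9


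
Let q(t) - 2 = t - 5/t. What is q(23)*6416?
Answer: 3657120/23 ≈ 1.5901e+5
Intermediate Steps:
q(t) = 2 + t - 5/t (q(t) = 2 + (t - 5/t) = 2 + t - 5/t)
q(23)*6416 = (2 + 23 - 5/23)*6416 = (570/23)*6416 = 3657120/23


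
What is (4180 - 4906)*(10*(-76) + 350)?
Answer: 297660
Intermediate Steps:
(4180 - 4906)*(10*(-76) + 350) = -726*(-760 + 350) = -726*(-410) = 297660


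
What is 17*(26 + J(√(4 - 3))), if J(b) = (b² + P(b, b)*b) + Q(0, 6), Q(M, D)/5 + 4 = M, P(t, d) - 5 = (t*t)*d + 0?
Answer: 221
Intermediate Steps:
P(t, d) = 5 + d*t² (P(t, d) = 5 + ((t*t)*d + 0) = 5 + (t²*d + 0) = 5 + (d*t² + 0) = 5 + d*t²)
Q(M, D) = -20 + 5*M
J(b) = -20 + b² + b*(5 + b³) (J(b) = (b² + (5 + b*b²)*b) + (-20 + 5*0) = (b² + (5 + b³)*b) + (-20 + 0) = (b² + b*(5 + b³)) - 20 = -20 + b² + b*(5 + b³))
17*(26 + J(√(4 - 3))) = 17*(26 + (-20 + (√(4 - 3))² + √(4 - 3)*(5 + (√(4 - 3))³))) = 17*(26 + (-20 + (√1)² + √1*(5 + (√1)³))) = 17*(26 + (-20 + 1² + 1*(5 + 1³))) = 17*(26 + (-20 + 1 + 1*(5 + 1))) = 17*(26 + (-20 + 1 + 1*6)) = 17*(26 + (-20 + 1 + 6)) = 17*(26 - 13) = 17*13 = 221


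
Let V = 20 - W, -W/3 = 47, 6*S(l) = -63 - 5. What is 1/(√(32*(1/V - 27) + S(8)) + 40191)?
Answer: 19412253/780198283013 - I*√204159270/780198283013 ≈ 2.4881e-5 - 1.8314e-8*I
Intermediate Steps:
S(l) = -34/3 (S(l) = (-63 - 5)/6 = (⅙)*(-68) = -34/3)
W = -141 (W = -3*47 = -141)
V = 161 (V = 20 - 1*(-141) = 20 + 141 = 161)
1/(√(32*(1/V - 27) + S(8)) + 40191) = 1/(√(32*(1/161 - 27) - 34/3) + 40191) = 1/(√(32*(-4346/161) - 34/3) + 40191) = 1/(√(-139072/161 - 34/3) + 40191) = 1/(√(-422690/483) + 40191) = 1/(I*√204159270/483 + 40191) = 1/(40191 + I*√204159270/483)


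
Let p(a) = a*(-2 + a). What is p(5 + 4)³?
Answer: 250047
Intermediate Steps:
p(5 + 4)³ = ((5 + 4)*(-2 + (5 + 4)))³ = (9*(-2 + 9))³ = (9*7)³ = 63³ = 250047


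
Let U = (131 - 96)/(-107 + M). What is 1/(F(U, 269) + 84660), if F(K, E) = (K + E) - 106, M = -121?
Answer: 228/19339609 ≈ 1.1789e-5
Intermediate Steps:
U = -35/228 (U = (131 - 96)/(-107 - 121) = 35/(-228) = 35*(-1/228) = -35/228 ≈ -0.15351)
F(K, E) = -106 + E + K (F(K, E) = (E + K) - 106 = -106 + E + K)
1/(F(U, 269) + 84660) = 1/((-106 + 269 - 35/228) + 84660) = 1/(37129/228 + 84660) = 1/(19339609/228) = 228/19339609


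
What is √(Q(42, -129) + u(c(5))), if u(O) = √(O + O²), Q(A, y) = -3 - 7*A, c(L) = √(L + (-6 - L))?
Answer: √(-297 + 6^(¼)*√(I - √6)) ≈ 0.07254 + 17.22*I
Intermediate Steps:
c(L) = I*√6 (c(L) = √(-6) = I*√6)
√(Q(42, -129) + u(c(5))) = √((-3 - 7*42) + √((I*√6)*(1 + I*√6))) = √((-3 - 294) + √(I*√6*(1 + I*√6))) = √(-297 + 6^(¼)*√(I*(1 + I*√6)))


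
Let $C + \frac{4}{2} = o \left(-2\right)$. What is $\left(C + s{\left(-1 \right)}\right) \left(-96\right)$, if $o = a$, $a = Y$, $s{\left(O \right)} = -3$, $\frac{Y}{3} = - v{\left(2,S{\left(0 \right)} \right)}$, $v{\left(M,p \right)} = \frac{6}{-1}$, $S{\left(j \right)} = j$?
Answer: $3936$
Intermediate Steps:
$v{\left(M,p \right)} = -6$ ($v{\left(M,p \right)} = 6 \left(-1\right) = -6$)
$Y = 18$ ($Y = 3 \left(\left(-1\right) \left(-6\right)\right) = 3 \cdot 6 = 18$)
$a = 18$
$o = 18$
$C = -38$ ($C = -2 + 18 \left(-2\right) = -2 - 36 = -38$)
$\left(C + s{\left(-1 \right)}\right) \left(-96\right) = \left(-38 - 3\right) \left(-96\right) = \left(-41\right) \left(-96\right) = 3936$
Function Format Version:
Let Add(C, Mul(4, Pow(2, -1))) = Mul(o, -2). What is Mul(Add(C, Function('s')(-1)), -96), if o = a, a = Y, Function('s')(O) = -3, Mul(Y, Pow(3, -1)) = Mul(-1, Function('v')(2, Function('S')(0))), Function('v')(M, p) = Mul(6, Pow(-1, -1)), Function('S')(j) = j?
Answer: 3936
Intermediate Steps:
Function('v')(M, p) = -6 (Function('v')(M, p) = Mul(6, -1) = -6)
Y = 18 (Y = Mul(3, Mul(-1, -6)) = Mul(3, 6) = 18)
a = 18
o = 18
C = -38 (C = Add(-2, Mul(18, -2)) = Add(-2, -36) = -38)
Mul(Add(C, Function('s')(-1)), -96) = Mul(Add(-38, -3), -96) = Mul(-41, -96) = 3936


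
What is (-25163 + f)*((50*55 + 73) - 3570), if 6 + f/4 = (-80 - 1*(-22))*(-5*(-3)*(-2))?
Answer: 13615569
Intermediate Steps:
f = 6936 (f = -24 + 4*((-80 - 1*(-22))*(-5*(-3)*(-2))) = -24 + 4*((-80 + 22)*(15*(-2))) = -24 + 4*(-58*(-30)) = -24 + 4*1740 = -24 + 6960 = 6936)
(-25163 + f)*((50*55 + 73) - 3570) = (-25163 + 6936)*((50*55 + 73) - 3570) = -18227*((2750 + 73) - 3570) = -18227*(2823 - 3570) = -18227*(-747) = 13615569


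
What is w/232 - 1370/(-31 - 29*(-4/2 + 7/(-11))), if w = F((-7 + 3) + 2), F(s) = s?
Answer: -87431/2900 ≈ -30.149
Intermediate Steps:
w = -2 (w = (-7 + 3) + 2 = -4 + 2 = -2)
w/232 - 1370/(-31 - 29*(-4/2 + 7/(-11))) = -2/232 - 1370/(-31 - 29*(-4/2 + 7/(-11))) = -2*1/232 - 1370/(-31 - 29*(-4*½ + 7*(-1/11))) = -1/116 - 1370/(-31 - 29*(-2 - 7/11)) = -1/116 - 1370/(-31 - 29*(-29/11)) = -1/116 - 1370/(-31 + 841/11) = -1/116 - 1370/500/11 = -1/116 - 1370*11/500 = -1/116 - 1507/50 = -87431/2900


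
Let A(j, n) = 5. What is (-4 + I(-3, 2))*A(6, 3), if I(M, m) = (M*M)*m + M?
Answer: 55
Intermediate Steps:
I(M, m) = M + m*M² (I(M, m) = M²*m + M = m*M² + M = M + m*M²)
(-4 + I(-3, 2))*A(6, 3) = (-4 - 3*(1 - 3*2))*5 = (-4 - 3*(1 - 6))*5 = (-4 - 3*(-5))*5 = (-4 + 15)*5 = 11*5 = 55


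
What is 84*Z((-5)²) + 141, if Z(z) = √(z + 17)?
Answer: 141 + 84*√42 ≈ 685.38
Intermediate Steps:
Z(z) = √(17 + z)
84*Z((-5)²) + 141 = 84*√(17 + (-5)²) + 141 = 84*√(17 + 25) + 141 = 84*√42 + 141 = 141 + 84*√42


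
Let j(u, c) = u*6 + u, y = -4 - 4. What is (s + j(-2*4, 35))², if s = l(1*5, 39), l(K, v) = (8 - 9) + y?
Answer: 4225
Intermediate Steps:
y = -8
l(K, v) = -9 (l(K, v) = (8 - 9) - 8 = -1 - 8 = -9)
j(u, c) = 7*u (j(u, c) = 6*u + u = 7*u)
s = -9
(s + j(-2*4, 35))² = (-9 + 7*(-2*4))² = (-9 + 7*(-8))² = (-9 - 56)² = (-65)² = 4225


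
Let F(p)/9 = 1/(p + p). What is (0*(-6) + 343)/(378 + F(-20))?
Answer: 13720/15111 ≈ 0.90795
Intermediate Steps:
F(p) = 9/(2*p) (F(p) = 9/(p + p) = 9/((2*p)) = 9*(1/(2*p)) = 9/(2*p))
(0*(-6) + 343)/(378 + F(-20)) = (0*(-6) + 343)/(378 + (9/2)/(-20)) = (0 + 343)/(378 + (9/2)*(-1/20)) = 343/(378 - 9/40) = 343/(15111/40) = 343*(40/15111) = 13720/15111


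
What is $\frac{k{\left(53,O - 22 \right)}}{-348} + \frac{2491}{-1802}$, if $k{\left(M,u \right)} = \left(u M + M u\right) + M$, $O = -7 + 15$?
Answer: $\frac{5383}{1972} \approx 2.7297$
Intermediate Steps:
$O = 8$
$k{\left(M,u \right)} = M + 2 M u$ ($k{\left(M,u \right)} = \left(M u + M u\right) + M = 2 M u + M = M + 2 M u$)
$\frac{k{\left(53,O - 22 \right)}}{-348} + \frac{2491}{-1802} = \frac{53 \left(1 + 2 \left(8 - 22\right)\right)}{-348} + \frac{2491}{-1802} = 53 \left(1 + 2 \left(-14\right)\right) \left(- \frac{1}{348}\right) + 2491 \left(- \frac{1}{1802}\right) = 53 \left(1 - 28\right) \left(- \frac{1}{348}\right) - \frac{47}{34} = 53 \left(-27\right) \left(- \frac{1}{348}\right) - \frac{47}{34} = \left(-1431\right) \left(- \frac{1}{348}\right) - \frac{47}{34} = \frac{477}{116} - \frac{47}{34} = \frac{5383}{1972}$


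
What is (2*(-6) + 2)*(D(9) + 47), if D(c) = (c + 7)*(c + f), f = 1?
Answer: -2070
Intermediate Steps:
D(c) = (1 + c)*(7 + c) (D(c) = (c + 7)*(c + 1) = (7 + c)*(1 + c) = (1 + c)*(7 + c))
(2*(-6) + 2)*(D(9) + 47) = (2*(-6) + 2)*((7 + 9**2 + 8*9) + 47) = (-12 + 2)*((7 + 81 + 72) + 47) = -10*(160 + 47) = -10*207 = -2070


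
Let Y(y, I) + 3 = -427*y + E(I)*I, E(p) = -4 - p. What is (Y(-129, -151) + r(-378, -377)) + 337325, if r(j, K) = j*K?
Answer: 512714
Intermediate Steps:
r(j, K) = K*j
Y(y, I) = -3 - 427*y + I*(-4 - I) (Y(y, I) = -3 + (-427*y + (-4 - I)*I) = -3 + (-427*y + I*(-4 - I)) = -3 - 427*y + I*(-4 - I))
(Y(-129, -151) + r(-378, -377)) + 337325 = ((-3 - 427*(-129) - 1*(-151)*(4 - 151)) - 377*(-378)) + 337325 = ((-3 + 55083 - 1*(-151)*(-147)) + 142506) + 337325 = ((-3 + 55083 - 22197) + 142506) + 337325 = (32883 + 142506) + 337325 = 175389 + 337325 = 512714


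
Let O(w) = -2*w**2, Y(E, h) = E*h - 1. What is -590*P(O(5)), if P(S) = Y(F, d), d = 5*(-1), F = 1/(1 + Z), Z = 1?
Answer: 2065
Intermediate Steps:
F = 1/2 (F = 1/(1 + 1) = 1/2 ≈ 0.50000)
d = -5
Y(E, h) = -1 + E*h
P(S) = -7/2 (P(S) = -1 + (1/2)*(-5) = -1 - 5/2 = -7/2)
-590*P(O(5)) = -590*(-7/2) = 2065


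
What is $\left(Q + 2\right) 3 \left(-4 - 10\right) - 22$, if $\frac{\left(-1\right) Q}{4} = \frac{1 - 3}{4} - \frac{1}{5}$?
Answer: $- \frac{1118}{5} \approx -223.6$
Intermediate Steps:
$Q = \frac{14}{5}$ ($Q = - 4 \left(\frac{1 - 3}{4} - \frac{1}{5}\right) = - 4 \left(\left(1 - 3\right) \frac{1}{4} - \frac{1}{5}\right) = - 4 \left(\left(-2\right) \frac{1}{4} - \frac{1}{5}\right) = - 4 \left(- \frac{1}{2} - \frac{1}{5}\right) = \left(-4\right) \left(- \frac{7}{10}\right) = \frac{14}{5} \approx 2.8$)
$\left(Q + 2\right) 3 \left(-4 - 10\right) - 22 = \left(\frac{14}{5} + 2\right) 3 \left(-4 - 10\right) - 22 = \frac{24}{5} \cdot 3 \left(-14\right) - 22 = \frac{72}{5} \left(-14\right) - 22 = - \frac{1008}{5} - 22 = - \frac{1118}{5}$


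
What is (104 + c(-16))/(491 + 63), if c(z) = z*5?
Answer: 12/277 ≈ 0.043321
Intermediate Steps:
c(z) = 5*z
(104 + c(-16))/(491 + 63) = (104 + 5*(-16))/(491 + 63) = (104 - 80)/554 = 24*(1/554) = 12/277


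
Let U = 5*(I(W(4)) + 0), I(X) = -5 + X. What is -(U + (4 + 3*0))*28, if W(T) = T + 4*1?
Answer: -532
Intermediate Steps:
W(T) = 4 + T (W(T) = T + 4 = 4 + T)
U = 15 (U = 5*((-5 + (4 + 4)) + 0) = 5*((-5 + 8) + 0) = 5*(3 + 0) = 5*3 = 15)
-(U + (4 + 3*0))*28 = -(15 + (4 + 3*0))*28 = -(15 + (4 + 0))*28 = -(15 + 4)*28 = -19*28 = -1*532 = -532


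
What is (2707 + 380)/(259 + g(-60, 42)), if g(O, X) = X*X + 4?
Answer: 3087/2027 ≈ 1.5229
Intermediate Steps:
g(O, X) = 4 + X² (g(O, X) = X² + 4 = 4 + X²)
(2707 + 380)/(259 + g(-60, 42)) = (2707 + 380)/(259 + (4 + 42²)) = 3087/(259 + (4 + 1764)) = 3087/(259 + 1768) = 3087/2027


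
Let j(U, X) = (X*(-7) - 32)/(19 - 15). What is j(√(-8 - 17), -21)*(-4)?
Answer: -115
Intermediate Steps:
j(U, X) = -8 - 7*X/4 (j(U, X) = (-7*X - 32)/4 = (-32 - 7*X)*(¼) = -8 - 7*X/4)
j(√(-8 - 17), -21)*(-4) = (-8 - 7/4*(-21))*(-4) = (-8 + 147/4)*(-4) = (115/4)*(-4) = -115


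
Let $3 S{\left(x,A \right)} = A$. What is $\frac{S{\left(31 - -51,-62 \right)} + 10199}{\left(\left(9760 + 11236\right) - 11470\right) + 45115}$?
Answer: $\frac{30535}{163923} \approx 0.18628$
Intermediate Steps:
$S{\left(x,A \right)} = \frac{A}{3}$
$\frac{S{\left(31 - -51,-62 \right)} + 10199}{\left(\left(9760 + 11236\right) - 11470\right) + 45115} = \frac{\frac{1}{3} \left(-62\right) + 10199}{\left(\left(9760 + 11236\right) - 11470\right) + 45115} = \frac{- \frac{62}{3} + 10199}{\left(20996 - 11470\right) + 45115} = \frac{30535}{3 \left(9526 + 45115\right)} = \frac{30535}{3 \cdot 54641} = \frac{30535}{3} \cdot \frac{1}{54641} = \frac{30535}{163923}$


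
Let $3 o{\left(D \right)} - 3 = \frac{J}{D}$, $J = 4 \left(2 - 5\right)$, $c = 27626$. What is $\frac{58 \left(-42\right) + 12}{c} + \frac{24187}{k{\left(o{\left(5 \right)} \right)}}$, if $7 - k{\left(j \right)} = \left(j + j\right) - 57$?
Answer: $\frac{1670089739}{4392534} \approx 380.21$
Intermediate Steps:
$J = -12$ ($J = 4 \left(-3\right) = -12$)
$o{\left(D \right)} = 1 - \frac{4}{D}$ ($o{\left(D \right)} = 1 + \frac{\left(-12\right) \frac{1}{D}}{3} = 1 - \frac{4}{D}$)
$k{\left(j \right)} = 64 - 2 j$ ($k{\left(j \right)} = 7 - \left(\left(j + j\right) - 57\right) = 7 - \left(2 j - 57\right) = 7 - \left(-57 + 2 j\right) = 64 - 2 j$)
$\frac{58 \left(-42\right) + 12}{c} + \frac{24187}{k{\left(o{\left(5 \right)} \right)}} = \frac{58 \left(-42\right) + 12}{27626} + \frac{24187}{64 - 2 \frac{-4 + 5}{5}} = \left(-2436 + 12\right) \frac{1}{27626} + \frac{24187}{64 - 2 \cdot \frac{1}{5} \cdot 1} = \left(-2424\right) \frac{1}{27626} + \frac{24187}{64 - \frac{2}{5}} = - \frac{1212}{13813} + \frac{24187}{64 - \frac{2}{5}} = - \frac{1212}{13813} + \frac{24187}{\frac{318}{5}} = - \frac{1212}{13813} + 24187 \cdot \frac{5}{318} = - \frac{1212}{13813} + \frac{120935}{318} = \frac{1670089739}{4392534}$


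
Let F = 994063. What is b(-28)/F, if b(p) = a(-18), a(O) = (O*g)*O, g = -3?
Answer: -972/994063 ≈ -0.00097780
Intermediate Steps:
a(O) = -3*O**2 (a(O) = (O*(-3))*O = (-3*O)*O = -3*O**2)
b(p) = -972 (b(p) = -3*(-18)**2 = -3*324 = -972)
b(-28)/F = -972/994063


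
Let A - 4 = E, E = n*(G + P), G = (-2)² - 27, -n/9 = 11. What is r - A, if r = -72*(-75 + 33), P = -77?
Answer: -6880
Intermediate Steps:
n = -99 (n = -9*11 = -99)
G = -23 (G = 4 - 27 = -23)
r = 3024 (r = -72*(-42) = 3024)
E = 9900 (E = -99*(-23 - 77) = -99*(-100) = 9900)
A = 9904 (A = 4 + 9900 = 9904)
r - A = 3024 - 1*9904 = 3024 - 9904 = -6880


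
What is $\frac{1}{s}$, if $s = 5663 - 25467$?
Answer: $- \frac{1}{19804} \approx -5.0495 \cdot 10^{-5}$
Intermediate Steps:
$s = -19804$ ($s = 5663 - 25467 = -19804$)
$\frac{1}{s} = \frac{1}{-19804} = - \frac{1}{19804}$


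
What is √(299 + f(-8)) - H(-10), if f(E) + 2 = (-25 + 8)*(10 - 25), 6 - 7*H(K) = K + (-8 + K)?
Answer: -34/7 + 2*√138 ≈ 18.638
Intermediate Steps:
H(K) = 2 - 2*K/7 (H(K) = 6/7 - (K + (-8 + K))/7 = 6/7 - (-8 + 2*K)/7 = 6/7 + (8/7 - 2*K/7) = 2 - 2*K/7)
f(E) = 253 (f(E) = -2 + (-25 + 8)*(10 - 25) = -2 - 17*(-15) = -2 + 255 = 253)
√(299 + f(-8)) - H(-10) = √(299 + 253) - (2 - 2/7*(-10)) = √552 - (2 + 20/7) = 2*√138 - 1*34/7 = 2*√138 - 34/7 = -34/7 + 2*√138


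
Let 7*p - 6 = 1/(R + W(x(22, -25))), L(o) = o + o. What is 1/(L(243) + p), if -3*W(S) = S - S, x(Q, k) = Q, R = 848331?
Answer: 848331/413016007 ≈ 0.0020540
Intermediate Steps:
W(S) = 0 (W(S) = -(S - S)/3 = -1/3*0 = 0)
L(o) = 2*o
p = 727141/848331 (p = 6/7 + 1/(7*(848331 + 0)) = 6/7 + (1/7)/848331 = 6/7 + (1/7)*(1/848331) = 6/7 + 1/5938317 = 727141/848331 ≈ 0.85714)
1/(L(243) + p) = 1/(2*243 + 727141/848331) = 1/(486 + 727141/848331) = 1/(413016007/848331) = 848331/413016007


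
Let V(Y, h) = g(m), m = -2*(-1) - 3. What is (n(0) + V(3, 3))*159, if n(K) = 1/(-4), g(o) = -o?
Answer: 477/4 ≈ 119.25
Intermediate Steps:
m = -1 (m = 2 - 3 = -1)
n(K) = -¼ (n(K) = 1*(-¼) = -¼)
V(Y, h) = 1 (V(Y, h) = -1*(-1) = 1)
(n(0) + V(3, 3))*159 = (-¼ + 1)*159 = (¾)*159 = 477/4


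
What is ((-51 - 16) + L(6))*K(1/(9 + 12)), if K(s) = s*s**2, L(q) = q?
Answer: -61/9261 ≈ -0.0065868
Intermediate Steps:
K(s) = s**3
((-51 - 16) + L(6))*K(1/(9 + 12)) = ((-51 - 16) + 6)*(1/(9 + 12))**3 = (-67 + 6)*(1/21)**3 = -61*(1/21)**3 = -61*1/9261 = -61/9261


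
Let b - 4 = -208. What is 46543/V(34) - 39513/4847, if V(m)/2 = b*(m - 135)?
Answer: -1402657783/199735176 ≈ -7.0226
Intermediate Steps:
b = -204 (b = 4 - 208 = -204)
V(m) = 55080 - 408*m (V(m) = 2*(-204*(m - 135)) = 2*(-204*(-135 + m)) = 2*(27540 - 204*m) = 55080 - 408*m)
46543/V(34) - 39513/4847 = 46543/(55080 - 408*34) - 39513/4847 = 46543/(55080 - 13872) - 39513*1/4847 = 46543/41208 - 39513/4847 = -1402657783/199735176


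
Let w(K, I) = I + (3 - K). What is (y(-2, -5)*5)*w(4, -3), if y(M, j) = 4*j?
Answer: 400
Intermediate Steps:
w(K, I) = 3 + I - K
(y(-2, -5)*5)*w(4, -3) = ((4*(-5))*5)*(3 - 3 - 1*4) = (-20*5)*(3 - 3 - 4) = -100*(-4) = 400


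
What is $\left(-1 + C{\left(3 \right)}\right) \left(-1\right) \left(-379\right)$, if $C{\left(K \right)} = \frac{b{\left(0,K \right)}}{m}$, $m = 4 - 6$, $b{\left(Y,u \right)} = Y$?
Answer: $-379$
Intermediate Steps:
$m = -2$ ($m = 4 - 6 = -2$)
$C{\left(K \right)} = 0$ ($C{\left(K \right)} = \frac{0}{-2} = 0 \left(- \frac{1}{2}\right) = 0$)
$\left(-1 + C{\left(3 \right)}\right) \left(-1\right) \left(-379\right) = \left(-1 + 0\right) \left(-1\right) \left(-379\right) = \left(-1\right) \left(-1\right) \left(-379\right) = 1 \left(-379\right) = -379$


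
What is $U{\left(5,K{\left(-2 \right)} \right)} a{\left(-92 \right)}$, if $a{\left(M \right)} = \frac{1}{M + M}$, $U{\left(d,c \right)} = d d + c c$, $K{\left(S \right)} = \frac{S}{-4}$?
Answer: $- \frac{101}{736} \approx -0.13723$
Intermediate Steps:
$K{\left(S \right)} = - \frac{S}{4}$ ($K{\left(S \right)} = S \left(- \frac{1}{4}\right) = - \frac{S}{4}$)
$U{\left(d,c \right)} = c^{2} + d^{2}$ ($U{\left(d,c \right)} = d^{2} + c^{2} = c^{2} + d^{2}$)
$a{\left(M \right)} = \frac{1}{2 M}$
$U{\left(5,K{\left(-2 \right)} \right)} a{\left(-92 \right)} = \left(\left(\left(- \frac{1}{4}\right) \left(-2\right)\right)^{2} + 5^{2}\right) \frac{1}{2 \left(-92\right)} = \left(\left(\frac{1}{2}\right)^{2} + 25\right) \frac{1}{2} \left(- \frac{1}{92}\right) = \left(\frac{1}{4} + 25\right) \left(- \frac{1}{184}\right) = \frac{101}{4} \left(- \frac{1}{184}\right) = - \frac{101}{736}$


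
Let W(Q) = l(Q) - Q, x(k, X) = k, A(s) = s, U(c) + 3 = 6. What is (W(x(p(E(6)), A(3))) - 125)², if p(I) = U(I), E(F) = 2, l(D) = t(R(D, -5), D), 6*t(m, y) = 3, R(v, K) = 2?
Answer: 65025/4 ≈ 16256.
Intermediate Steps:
t(m, y) = ½ (t(m, y) = (⅙)*3 = ½)
l(D) = ½
U(c) = 3 (U(c) = -3 + 6 = 3)
p(I) = 3
W(Q) = ½ - Q
(W(x(p(E(6)), A(3))) - 125)² = ((½ - 1*3) - 125)² = ((½ - 3) - 125)² = (-5/2 - 125)² = (-255/2)² = 65025/4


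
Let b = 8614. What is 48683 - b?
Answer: 40069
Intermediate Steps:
48683 - b = 48683 - 1*8614 = 48683 - 8614 = 40069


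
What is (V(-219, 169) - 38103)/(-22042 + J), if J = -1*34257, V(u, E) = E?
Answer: 37934/56299 ≈ 0.67380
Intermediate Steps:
J = -34257
(V(-219, 169) - 38103)/(-22042 + J) = (169 - 38103)/(-22042 - 34257) = -37934/(-56299) = -37934*(-1/56299) = 37934/56299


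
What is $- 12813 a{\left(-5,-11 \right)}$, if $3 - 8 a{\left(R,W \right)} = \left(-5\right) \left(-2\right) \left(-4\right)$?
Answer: $- \frac{550959}{8} \approx -68870.0$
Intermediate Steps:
$a{\left(R,W \right)} = \frac{43}{8}$ ($a{\left(R,W \right)} = \frac{3}{8} - \frac{\left(-5\right) \left(-2\right) \left(-4\right)}{8} = \frac{3}{8} - \frac{10 \left(-4\right)}{8} = \frac{3}{8} - -5 = \frac{3}{8} + 5 = \frac{43}{8}$)
$- 12813 a{\left(-5,-11 \right)} = \left(-12813\right) \frac{43}{8} = - \frac{550959}{8}$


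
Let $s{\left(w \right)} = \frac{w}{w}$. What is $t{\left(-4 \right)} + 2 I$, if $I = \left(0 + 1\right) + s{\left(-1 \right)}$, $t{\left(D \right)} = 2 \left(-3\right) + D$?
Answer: $-6$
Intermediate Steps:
$t{\left(D \right)} = -6 + D$
$s{\left(w \right)} = 1$
$I = 2$ ($I = \left(0 + 1\right) + 1 = 1 + 1 = 2$)
$t{\left(-4 \right)} + 2 I = \left(-6 - 4\right) + 2 \cdot 2 = -10 + 4 = -6$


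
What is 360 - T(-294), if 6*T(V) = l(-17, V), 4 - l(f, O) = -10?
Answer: 1073/3 ≈ 357.67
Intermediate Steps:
l(f, O) = 14 (l(f, O) = 4 - 1*(-10) = 4 + 10 = 14)
T(V) = 7/3 (T(V) = (1/6)*14 = 7/3)
360 - T(-294) = 360 - 1*7/3 = 360 - 7/3 = 1073/3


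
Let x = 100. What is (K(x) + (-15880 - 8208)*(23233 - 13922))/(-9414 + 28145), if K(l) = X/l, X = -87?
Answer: -22428336887/1873100 ≈ -11974.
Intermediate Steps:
K(l) = -87/l
(K(x) + (-15880 - 8208)*(23233 - 13922))/(-9414 + 28145) = (-87/100 + (-15880 - 8208)*(23233 - 13922))/(-9414 + 28145) = (-87*1/100 - 24088*9311)/18731 = (-87/100 - 224283368)*(1/18731) = -22428336887/100*1/18731 = -22428336887/1873100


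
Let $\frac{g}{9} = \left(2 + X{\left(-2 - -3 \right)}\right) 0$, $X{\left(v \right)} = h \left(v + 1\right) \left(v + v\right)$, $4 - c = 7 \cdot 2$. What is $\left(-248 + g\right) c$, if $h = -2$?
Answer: $2480$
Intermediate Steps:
$c = -10$ ($c = 4 - 7 \cdot 2 = 4 - 14 = -10$)
$X{\left(v \right)} = - 4 v \left(1 + v\right)$ ($X{\left(v \right)} = - 2 \left(v + 1\right) \left(v + v\right) = - 2 \left(1 + v\right) 2 v = - 2 \cdot 2 v \left(1 + v\right) = - 4 v \left(1 + v\right)$)
$g = 0$ ($g = 9 \left(2 - 4 \left(-2 - -3\right) \left(1 - -1\right)\right) 0 = 9 \left(2 - 4 \left(-2 + 3\right) \left(1 + \left(-2 + 3\right)\right)\right) 0 = 9 \left(2 - 4 \left(1 + 1\right)\right) 0 = 9 \left(2 - 4 \cdot 2\right) 0 = 9 \left(2 - 8\right) 0 = 9 \left(\left(-6\right) 0\right) = 9 \cdot 0 = 0$)
$\left(-248 + g\right) c = \left(-248 + 0\right) \left(-10\right) = \left(-248\right) \left(-10\right) = 2480$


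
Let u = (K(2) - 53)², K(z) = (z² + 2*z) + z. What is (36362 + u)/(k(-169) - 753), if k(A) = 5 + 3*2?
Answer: -38211/742 ≈ -51.497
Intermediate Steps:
K(z) = z² + 3*z
k(A) = 11 (k(A) = 5 + 6 = 11)
u = 1849 (u = (2*(3 + 2) - 53)² = (2*5 - 53)² = (10 - 53)² = (-43)² = 1849)
(36362 + u)/(k(-169) - 753) = (36362 + 1849)/(11 - 753) = 38211/(-742) = 38211*(-1/742) = -38211/742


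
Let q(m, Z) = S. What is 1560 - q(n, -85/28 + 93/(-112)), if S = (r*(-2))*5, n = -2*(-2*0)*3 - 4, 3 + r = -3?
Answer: 1500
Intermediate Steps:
r = -6 (r = -3 - 3 = -6)
n = -4 (n = -0*3 - 4 = -2*0 - 4 = 0 - 4 = -4)
S = 60 (S = -6*(-2)*5 = 12*5 = 60)
q(m, Z) = 60
1560 - q(n, -85/28 + 93/(-112)) = 1560 - 1*60 = 1560 - 60 = 1500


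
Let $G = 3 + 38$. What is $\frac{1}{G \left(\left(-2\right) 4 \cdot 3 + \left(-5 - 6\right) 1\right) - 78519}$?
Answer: $- \frac{1}{79954} \approx -1.2507 \cdot 10^{-5}$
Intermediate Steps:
$G = 41$
$\frac{1}{G \left(\left(-2\right) 4 \cdot 3 + \left(-5 - 6\right) 1\right) - 78519} = \frac{1}{41 \left(\left(-2\right) 4 \cdot 3 + \left(-5 - 6\right) 1\right) - 78519} = \frac{1}{41 \left(\left(-8\right) 3 - 11\right) - 78519} = \frac{1}{41 \left(-24 - 11\right) - 78519} = \frac{1}{41 \left(-35\right) - 78519} = \frac{1}{-1435 - 78519} = \frac{1}{-79954} = - \frac{1}{79954}$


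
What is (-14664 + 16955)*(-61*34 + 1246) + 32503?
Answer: -1864445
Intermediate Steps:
(-14664 + 16955)*(-61*34 + 1246) + 32503 = 2291*(-2074 + 1246) + 32503 = 2291*(-828) + 32503 = -1896948 + 32503 = -1864445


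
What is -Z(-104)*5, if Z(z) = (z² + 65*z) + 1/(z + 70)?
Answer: -689515/34 ≈ -20280.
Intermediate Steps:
Z(z) = z² + 1/(70 + z) + 65*z (Z(z) = (z² + 65*z) + 1/(70 + z) = z² + 1/(70 + z) + 65*z)
-Z(-104)*5 = -(1 + (-104)³ + 135*(-104)² + 4550*(-104))/(70 - 104)*5 = -(1 - 1124864 + 135*10816 - 473200)/(-34)*5 = -(-1)*(1 - 1124864 + 1460160 - 473200)/34*5 = -(-1)*(-137903)/34*5 = -1*137903/34*5 = -137903/34*5 = -689515/34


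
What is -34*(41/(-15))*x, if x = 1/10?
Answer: 697/75 ≈ 9.2933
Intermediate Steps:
x = 1/10 ≈ 0.10000
-34*(41/(-15))*x = -34*(41/(-15))/10 = -34*(41*(-1/15))/10 = -34*(-41/15)/10 = -(-1394)/(15*10) = -1*(-697/75) = 697/75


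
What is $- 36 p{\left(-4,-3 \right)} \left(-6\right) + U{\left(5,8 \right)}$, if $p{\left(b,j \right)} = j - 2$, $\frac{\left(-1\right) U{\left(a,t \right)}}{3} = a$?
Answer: $-1095$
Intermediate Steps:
$U{\left(a,t \right)} = - 3 a$
$p{\left(b,j \right)} = -2 + j$
$- 36 p{\left(-4,-3 \right)} \left(-6\right) + U{\left(5,8 \right)} = - 36 \left(-2 - 3\right) \left(-6\right) - 15 = - 36 \left(\left(-5\right) \left(-6\right)\right) - 15 = \left(-36\right) 30 - 15 = -1080 - 15 = -1095$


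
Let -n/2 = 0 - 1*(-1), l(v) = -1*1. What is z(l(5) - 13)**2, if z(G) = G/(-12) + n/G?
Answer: 3025/1764 ≈ 1.7149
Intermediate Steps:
l(v) = -1
n = -2 (n = -2*(0 - 1*(-1)) = -2*(0 + 1) = -2*1 = -2)
z(G) = -2/G - G/12 (z(G) = G/(-12) - 2/G = G*(-1/12) - 2/G = -G/12 - 2/G = -2/G - G/12)
z(l(5) - 13)**2 = (-2/(-1 - 13) - (-1 - 13)/12)**2 = (-2/(-14) - 1/12*(-14))**2 = (-2*(-1/14) + 7/6)**2 = (1/7 + 7/6)**2 = (55/42)**2 = 3025/1764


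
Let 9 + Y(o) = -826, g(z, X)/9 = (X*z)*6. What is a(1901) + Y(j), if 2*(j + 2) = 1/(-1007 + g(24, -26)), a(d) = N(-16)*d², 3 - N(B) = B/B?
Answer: 7226767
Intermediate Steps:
N(B) = 2 (N(B) = 3 - B/B = 3 - 1*1 = 3 - 1 = 2)
g(z, X) = 54*X*z (g(z, X) = 9*((X*z)*6) = 9*(6*X*z) = 54*X*z)
a(d) = 2*d²
j = -138813/69406 (j = -2 + 1/(2*(-1007 + 54*(-26)*24)) = -2 + 1/(2*(-1007 - 33696)) = -2 + (½)/(-34703) = -2 + (½)*(-1/34703) = -2 - 1/69406 = -138813/69406 ≈ -2.0000)
Y(o) = -835 (Y(o) = -9 - 826 = -835)
a(1901) + Y(j) = 2*1901² - 835 = 2*3613801 - 835 = 7227602 - 835 = 7226767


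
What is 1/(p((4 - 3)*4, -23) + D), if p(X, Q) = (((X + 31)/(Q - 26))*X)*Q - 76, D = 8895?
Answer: 7/62193 ≈ 0.00011255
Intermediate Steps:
p(X, Q) = -76 + Q*X*(31 + X)/(-26 + Q) (p(X, Q) = (((31 + X)/(-26 + Q))*X)*Q - 76 = (X*(31 + X)/(-26 + Q))*Q - 76 = Q*X*(31 + X)/(-26 + Q) - 76 = -76 + Q*X*(31 + X)/(-26 + Q))
1/(p((4 - 3)*4, -23) + D) = 1/((1976 - 76*(-23) - 23*16*(4 - 3)² + 31*(-23)*((4 - 3)*4))/(-26 - 23) + 8895) = 1/((1976 + 1748 - 23*(1*4)² + 31*(-23)*(1*4))/(-49) + 8895) = 1/(-(1976 + 1748 - 23*4² + 31*(-23)*4)/49 + 8895) = 1/(-(1976 + 1748 - 23*16 - 2852)/49 + 8895) = 1/(-(1976 + 1748 - 368 - 2852)/49 + 8895) = 1/(-1/49*504 + 8895) = 1/(-72/7 + 8895) = 1/(62193/7) = 7/62193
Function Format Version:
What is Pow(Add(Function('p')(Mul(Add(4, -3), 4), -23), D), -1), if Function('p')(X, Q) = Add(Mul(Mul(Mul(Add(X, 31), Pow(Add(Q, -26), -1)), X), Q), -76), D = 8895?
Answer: Rational(7, 62193) ≈ 0.00011255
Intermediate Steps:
Function('p')(X, Q) = Add(-76, Mul(Q, X, Pow(Add(-26, Q), -1), Add(31, X))) (Function('p')(X, Q) = Add(Mul(Mul(Mul(Add(31, X), Pow(Add(-26, Q), -1)), X), Q), -76) = Add(Mul(Mul(Mul(Pow(Add(-26, Q), -1), Add(31, X)), X), Q), -76) = Add(Mul(Mul(X, Pow(Add(-26, Q), -1), Add(31, X)), Q), -76) = Add(Mul(Q, X, Pow(Add(-26, Q), -1), Add(31, X)), -76) = Add(-76, Mul(Q, X, Pow(Add(-26, Q), -1), Add(31, X))))
Pow(Add(Function('p')(Mul(Add(4, -3), 4), -23), D), -1) = Pow(Add(Mul(Pow(Add(-26, -23), -1), Add(1976, Mul(-76, -23), Mul(-23, Pow(Mul(Add(4, -3), 4), 2)), Mul(31, -23, Mul(Add(4, -3), 4)))), 8895), -1) = Pow(Add(Mul(Pow(-49, -1), Add(1976, 1748, Mul(-23, Pow(Mul(1, 4), 2)), Mul(31, -23, Mul(1, 4)))), 8895), -1) = Pow(Add(Mul(Rational(-1, 49), Add(1976, 1748, Mul(-23, Pow(4, 2)), Mul(31, -23, 4))), 8895), -1) = Pow(Add(Mul(Rational(-1, 49), Add(1976, 1748, Mul(-23, 16), -2852)), 8895), -1) = Pow(Add(Mul(Rational(-1, 49), Add(1976, 1748, -368, -2852)), 8895), -1) = Pow(Add(Mul(Rational(-1, 49), 504), 8895), -1) = Pow(Add(Rational(-72, 7), 8895), -1) = Pow(Rational(62193, 7), -1) = Rational(7, 62193)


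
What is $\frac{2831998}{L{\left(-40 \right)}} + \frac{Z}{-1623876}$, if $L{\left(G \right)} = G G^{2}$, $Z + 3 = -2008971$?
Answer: $- \frac{186259968677}{4330336000} \approx -43.013$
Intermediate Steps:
$Z = -2008974$ ($Z = -3 - 2008971 = -2008974$)
$L{\left(G \right)} = G^{3}$
$\frac{2831998}{L{\left(-40 \right)}} + \frac{Z}{-1623876} = \frac{2831998}{\left(-40\right)^{3}} - \frac{2008974}{-1623876} = \frac{2831998}{-64000} - - \frac{334829}{270646} = 2831998 \left(- \frac{1}{64000}\right) + \frac{334829}{270646} = - \frac{1415999}{32000} + \frac{334829}{270646} = - \frac{186259968677}{4330336000}$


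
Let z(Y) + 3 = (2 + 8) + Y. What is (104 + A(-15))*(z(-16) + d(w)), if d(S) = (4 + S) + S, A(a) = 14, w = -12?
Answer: -3422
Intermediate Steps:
z(Y) = 7 + Y (z(Y) = -3 + ((2 + 8) + Y) = -3 + (10 + Y) = 7 + Y)
d(S) = 4 + 2*S
(104 + A(-15))*(z(-16) + d(w)) = (104 + 14)*((7 - 16) + (4 + 2*(-12))) = 118*(-9 + (4 - 24)) = 118*(-9 - 20) = 118*(-29) = -3422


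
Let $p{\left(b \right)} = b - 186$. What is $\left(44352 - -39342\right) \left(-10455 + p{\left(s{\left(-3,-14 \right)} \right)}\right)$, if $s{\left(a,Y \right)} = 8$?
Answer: $-889918302$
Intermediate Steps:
$p{\left(b \right)} = -186 + b$
$\left(44352 - -39342\right) \left(-10455 + p{\left(s{\left(-3,-14 \right)} \right)}\right) = \left(44352 - -39342\right) \left(-10455 + \left(-186 + 8\right)\right) = \left(44352 + 39342\right) \left(-10455 - 178\right) = 83694 \left(-10633\right) = -889918302$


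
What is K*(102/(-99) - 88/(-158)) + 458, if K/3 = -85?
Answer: 502892/869 ≈ 578.70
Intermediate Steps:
K = -255 (K = 3*(-85) = -255)
K*(102/(-99) - 88/(-158)) + 458 = -255*(102/(-99) - 88/(-158)) + 458 = -255*(102*(-1/99) - 88*(-1/158)) + 458 = -255*(-34/33 + 44/79) + 458 = -255*(-1234/2607) + 458 = 104890/869 + 458 = 502892/869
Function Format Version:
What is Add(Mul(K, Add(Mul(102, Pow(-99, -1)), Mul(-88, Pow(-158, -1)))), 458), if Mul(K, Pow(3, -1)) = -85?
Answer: Rational(502892, 869) ≈ 578.70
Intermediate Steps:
K = -255 (K = Mul(3, -85) = -255)
Add(Mul(K, Add(Mul(102, Pow(-99, -1)), Mul(-88, Pow(-158, -1)))), 458) = Add(Mul(-255, Add(Mul(102, Pow(-99, -1)), Mul(-88, Pow(-158, -1)))), 458) = Add(Mul(-255, Add(Mul(102, Rational(-1, 99)), Mul(-88, Rational(-1, 158)))), 458) = Add(Mul(-255, Add(Rational(-34, 33), Rational(44, 79))), 458) = Add(Mul(-255, Rational(-1234, 2607)), 458) = Add(Rational(104890, 869), 458) = Rational(502892, 869)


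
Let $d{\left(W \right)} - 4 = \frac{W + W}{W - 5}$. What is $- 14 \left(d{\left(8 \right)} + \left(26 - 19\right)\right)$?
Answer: $- \frac{686}{3} \approx -228.67$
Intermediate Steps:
$d{\left(W \right)} = 4 + \frac{2 W}{-5 + W}$ ($d{\left(W \right)} = 4 + \frac{W + W}{W - 5} = 4 + \frac{2 W}{-5 + W}$)
$- 14 \left(d{\left(8 \right)} + \left(26 - 19\right)\right) = - 14 \left(\frac{2 \left(-10 + 3 \cdot 8\right)}{-5 + 8} + \left(26 - 19\right)\right) = - 14 \left(\frac{2 \left(-10 + 24\right)}{3} + \left(26 - 19\right)\right) = - 14 \left(2 \cdot \frac{1}{3} \cdot 14 + 7\right) = - 14 \left(\frac{28}{3} + 7\right) = \left(-14\right) \frac{49}{3} = - \frac{686}{3}$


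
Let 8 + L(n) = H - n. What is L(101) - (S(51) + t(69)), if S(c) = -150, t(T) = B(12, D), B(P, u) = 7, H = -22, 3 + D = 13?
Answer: 12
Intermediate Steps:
D = 10 (D = -3 + 13 = 10)
t(T) = 7
L(n) = -30 - n (L(n) = -8 + (-22 - n) = -30 - n)
L(101) - (S(51) + t(69)) = (-30 - 1*101) - (-150 + 7) = (-30 - 101) - 1*(-143) = -131 + 143 = 12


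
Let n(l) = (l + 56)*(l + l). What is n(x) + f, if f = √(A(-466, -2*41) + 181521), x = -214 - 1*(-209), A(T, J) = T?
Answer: -510 + 7*√3695 ≈ -84.494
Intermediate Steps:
x = -5 (x = -214 + 209 = -5)
n(l) = 2*l*(56 + l) (n(l) = (56 + l)*(2*l) = 2*l*(56 + l))
f = 7*√3695 (f = √(-466 + 181521) = √181055 = 7*√3695 ≈ 425.51)
n(x) + f = 2*(-5)*(56 - 5) + 7*√3695 = 2*(-5)*51 + 7*√3695 = -510 + 7*√3695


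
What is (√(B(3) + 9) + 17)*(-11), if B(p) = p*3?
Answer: -187 - 33*√2 ≈ -233.67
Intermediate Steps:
B(p) = 3*p
(√(B(3) + 9) + 17)*(-11) = (√(3*3 + 9) + 17)*(-11) = (√(9 + 9) + 17)*(-11) = (√18 + 17)*(-11) = (3*√2 + 17)*(-11) = (17 + 3*√2)*(-11) = -187 - 33*√2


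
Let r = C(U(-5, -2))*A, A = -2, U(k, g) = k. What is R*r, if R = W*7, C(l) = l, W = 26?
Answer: 1820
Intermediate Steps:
R = 182 (R = 26*7 = 182)
r = 10 (r = -5*(-2) = 10)
R*r = 182*10 = 1820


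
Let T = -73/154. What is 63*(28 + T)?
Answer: 38151/22 ≈ 1734.1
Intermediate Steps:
T = -73/154 (T = -73*1/154 = -73/154 ≈ -0.47403)
63*(28 + T) = 63*(28 - 73/154) = 63*(4239/154) = 38151/22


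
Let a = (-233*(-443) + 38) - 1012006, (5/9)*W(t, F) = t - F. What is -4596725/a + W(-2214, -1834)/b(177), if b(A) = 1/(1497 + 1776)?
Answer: -2034440869543/908749 ≈ -2.2387e+6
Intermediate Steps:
W(t, F) = -9*F/5 + 9*t/5 (W(t, F) = 9*(t - F)/5 = -9*F/5 + 9*t/5)
a = -908749 (a = (103219 + 38) - 1012006 = 103257 - 1012006 = -908749)
b(A) = 1/3273
-4596725/a + W(-2214, -1834)/b(177) = -4596725/(-908749) + (-9/5*(-1834) + (9/5)*(-2214))/(1/3273) = -4596725*(-1/908749) + (16506/5 - 19926/5)*3273 = 4596725/908749 - 684*3273 = 4596725/908749 - 2238732 = -2034440869543/908749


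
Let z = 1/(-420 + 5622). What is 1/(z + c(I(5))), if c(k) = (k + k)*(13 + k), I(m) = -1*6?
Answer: -5202/436967 ≈ -0.011905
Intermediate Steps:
I(m) = -6
c(k) = 2*k*(13 + k) (c(k) = (2*k)*(13 + k) = 2*k*(13 + k))
z = 1/5202 ≈ 0.00019223
1/(z + c(I(5))) = 1/(1/5202 + 2*(-6)*(13 - 6)) = 1/(1/5202 + 2*(-6)*7) = 1/(1/5202 - 84) = 1/(-436967/5202) = -5202/436967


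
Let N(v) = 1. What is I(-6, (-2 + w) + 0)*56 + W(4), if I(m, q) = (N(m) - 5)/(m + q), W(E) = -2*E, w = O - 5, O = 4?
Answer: 152/9 ≈ 16.889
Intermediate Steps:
w = -1 (w = 4 - 5 = -1)
I(m, q) = -4/(m + q) (I(m, q) = (1 - 5)/(m + q) = -4/(m + q))
I(-6, (-2 + w) + 0)*56 + W(4) = -4/(-6 + ((-2 - 1) + 0))*56 - 2*4 = -4/(-6 + (-3 + 0))*56 - 8 = -4/(-6 - 3)*56 - 8 = -4/(-9)*56 - 8 = -4*(-⅑)*56 - 8 = (4/9)*56 - 8 = 224/9 - 8 = 152/9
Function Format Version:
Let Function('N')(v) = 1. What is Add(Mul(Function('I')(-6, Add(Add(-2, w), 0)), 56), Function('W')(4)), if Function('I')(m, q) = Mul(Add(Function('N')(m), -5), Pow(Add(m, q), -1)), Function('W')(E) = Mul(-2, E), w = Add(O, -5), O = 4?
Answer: Rational(152, 9) ≈ 16.889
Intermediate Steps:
w = -1 (w = Add(4, -5) = -1)
Function('I')(m, q) = Mul(-4, Pow(Add(m, q), -1)) (Function('I')(m, q) = Mul(Add(1, -5), Pow(Add(m, q), -1)) = Mul(-4, Pow(Add(m, q), -1)))
Add(Mul(Function('I')(-6, Add(Add(-2, w), 0)), 56), Function('W')(4)) = Add(Mul(Mul(-4, Pow(Add(-6, Add(Add(-2, -1), 0)), -1)), 56), Mul(-2, 4)) = Add(Mul(Mul(-4, Pow(Add(-6, Add(-3, 0)), -1)), 56), -8) = Add(Mul(Mul(-4, Pow(Add(-6, -3), -1)), 56), -8) = Add(Mul(Mul(-4, Pow(-9, -1)), 56), -8) = Add(Mul(Mul(-4, Rational(-1, 9)), 56), -8) = Add(Mul(Rational(4, 9), 56), -8) = Add(Rational(224, 9), -8) = Rational(152, 9)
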